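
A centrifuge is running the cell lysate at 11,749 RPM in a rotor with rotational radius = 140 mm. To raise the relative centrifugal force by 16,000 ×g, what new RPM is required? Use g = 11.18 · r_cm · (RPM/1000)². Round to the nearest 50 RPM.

r = 140 mm = 14.0 cm
Current RCF = 11.18 × 14 × (11.749)² = 11.18 × 14 × 138.039001 ≈ 21,605.9 × g
Target RCF = 21,605.9 + 16,000 = 37,605.9 × g
(N/1000)² = 37,605.9 / 156.52 = 240.2626
N = 1000 × √240.2626 ≈ 15,500.4

≈ 15500 RPM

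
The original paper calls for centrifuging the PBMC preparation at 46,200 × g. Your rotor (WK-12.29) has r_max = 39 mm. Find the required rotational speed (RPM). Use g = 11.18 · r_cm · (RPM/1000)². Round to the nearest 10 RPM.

r = 39 mm = 3.9 cm
46,200 = 11.18 × 3.9 × (N/1000)²
(N/1000)² = 46,200 / 43.602 = 1059.584
N = 1000 × √1059.584 ≈ 32,551.3

≈ 32550 RPM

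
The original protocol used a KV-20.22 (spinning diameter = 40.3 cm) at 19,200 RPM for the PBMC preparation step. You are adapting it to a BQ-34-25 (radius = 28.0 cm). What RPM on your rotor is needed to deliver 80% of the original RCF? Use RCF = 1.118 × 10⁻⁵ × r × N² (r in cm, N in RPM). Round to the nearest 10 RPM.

14570 RPM

Original rotor: r = 40.3 / 2 = 20.15 cm
RCF = 1.118 × 10⁻⁵ × r × N²
RCF_original = 1.118 × 10⁻⁵ × 20.15 × (19200)² = 1.118 × 10⁻⁵ × 20.15 × 368,640,000 ≈ 83,046.1 × g
Target RCF = 0.8 × 83,046.1 ≈ 66,436.9 × g
66,436.9 = 1.118 × 10⁻⁵ × 28 × N²
N² = 66,436.9 / (31.304 × 10⁻⁵) = 212,231,344
N ≈ √212,231,344 ≈ 14,568.2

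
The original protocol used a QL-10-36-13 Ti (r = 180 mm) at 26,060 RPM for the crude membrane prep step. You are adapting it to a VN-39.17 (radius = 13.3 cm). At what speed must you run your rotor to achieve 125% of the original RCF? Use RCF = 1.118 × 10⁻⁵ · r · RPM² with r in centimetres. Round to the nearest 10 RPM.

Original rotor: r = 180 mm = 18.0 cm
RCF = 1.118 × 10⁻⁵ × r × N²
RCF_original = 1.118 × 10⁻⁵ × 18 × (26060)² = 1.118 × 10⁻⁵ × 18 × 679,123,600 ≈ 136,666.8 × g
Target RCF = 1.25 × 136,666.8 ≈ 170,833.5 × g
170,833.5 = 1.118 × 10⁻⁵ × 13.3 × N²
N² = 170,833.5 / (14.8694 × 10⁻⁵) = 1,148,893,029
N ≈ √1,148,893,029 ≈ 33,895.3

≈ 33900 RPM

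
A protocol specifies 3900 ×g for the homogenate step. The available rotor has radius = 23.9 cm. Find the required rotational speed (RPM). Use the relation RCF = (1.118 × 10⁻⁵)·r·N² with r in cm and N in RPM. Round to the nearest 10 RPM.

RCF = 1.118 × 10⁻⁵ × r × N²
3,900 = 1.118 × 10⁻⁵ × 23.9 × N²
N² = 3,900 / (26.7202 × 10⁻⁵) = 14,595,699
N ≈ √14,595,699 ≈ 3,820.4

≈ 3820 RPM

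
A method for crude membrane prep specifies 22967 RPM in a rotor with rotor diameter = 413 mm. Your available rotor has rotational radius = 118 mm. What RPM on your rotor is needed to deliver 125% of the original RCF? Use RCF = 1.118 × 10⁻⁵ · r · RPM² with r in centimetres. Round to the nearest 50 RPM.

≈ 33950 RPM

Original rotor: r = 413 mm / 2 = 206.5 mm = 20.65 cm
RCF_original = 1.118 × 10⁻⁵ × 20.65 × (22967)² = 1.118 × 10⁻⁵ × 20.65 × 527,483,089 ≈ 121,778.4 × g
Target RCF = 1.25 × 121,778.4 ≈ 152,223 × g
Your rotor: r = 118 mm = 11.8 cm
152,223 = 1.118 × 10⁻⁵ × 11.8 × N²
N² = 152,223 / (13.1924 × 10⁻⁵) = 1,153,868,894
N ≈ √1,153,868,894 ≈ 33,968.6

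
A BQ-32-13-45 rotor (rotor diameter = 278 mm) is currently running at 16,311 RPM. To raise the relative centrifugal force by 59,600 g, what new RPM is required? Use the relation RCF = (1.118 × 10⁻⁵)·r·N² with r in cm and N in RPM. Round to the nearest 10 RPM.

25490 RPM

r = 278 mm / 2 = 139 mm = 13.9 cm
Current RCF = 1.118 × 10⁻⁵ × 13.9 × (16311)² = 1.118 × 10⁻⁵ × 13.9 × 266,048,721 ≈ 41,344.5 × g
Target RCF = 41,344.5 + 59,600 = 100,944.5 × g
N² = 100,944.5 / (15.5402 × 10⁻⁵) = 649,570,147
N ≈ √649,570,147 ≈ 25,486.7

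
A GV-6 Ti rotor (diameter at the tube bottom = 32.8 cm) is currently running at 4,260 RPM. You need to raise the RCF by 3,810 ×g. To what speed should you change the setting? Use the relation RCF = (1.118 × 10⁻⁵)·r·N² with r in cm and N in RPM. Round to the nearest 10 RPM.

r = 32.8 / 2 = 16.4 cm
Current RCF = 1.118 × 10⁻⁵ × 16.4 × (4260)² = 1.118 × 10⁻⁵ × 16.4 × 18,147,600 ≈ 3,327.4 × g
Target RCF = 3,327.4 + 3,810 = 7,137.4 × g
N² = 7,137.4 / (18.3352 × 10⁻⁵) = 38,927,309
N ≈ √38,927,309 ≈ 6,239.2

6240 RPM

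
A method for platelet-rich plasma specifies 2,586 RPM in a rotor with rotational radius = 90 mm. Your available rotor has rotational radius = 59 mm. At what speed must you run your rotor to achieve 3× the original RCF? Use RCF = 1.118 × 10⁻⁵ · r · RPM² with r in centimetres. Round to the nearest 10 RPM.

≈ 5530 RPM

Original rotor: r = 90 mm = 9.0 cm
RCF_original = 1.118 × 10⁻⁵ × 9 × (2586)² = 1.118 × 10⁻⁵ × 9 × 6,687,396 ≈ 672.9 × g
Target RCF = 3 × 672.9 ≈ 2,018.7 × g
Your rotor: r = 59 mm = 5.9 cm
2,018.7 = 1.118 × 10⁻⁵ × 5.9 × N²
N² = 2,018.7 / (6.5962 × 10⁻⁵) = 30,603,984
N ≈ √30,603,984 ≈ 5,532.1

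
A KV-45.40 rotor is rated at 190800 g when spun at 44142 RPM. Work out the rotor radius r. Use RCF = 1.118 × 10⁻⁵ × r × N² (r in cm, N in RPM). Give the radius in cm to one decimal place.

190800 = 1.118 × 10⁻⁵ × r × (44142)²
r = 190800 / (1.118 × 10⁻⁵ × 1,948,516,164) = 190800 / 21784.41 ≈ 8.759 cm

r ≈ 8.8 cm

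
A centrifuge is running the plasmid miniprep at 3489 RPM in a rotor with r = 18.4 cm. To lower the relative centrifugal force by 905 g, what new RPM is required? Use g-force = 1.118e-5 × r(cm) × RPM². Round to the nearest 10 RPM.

Current RCF = 1.118 × 10⁻⁵ × 18.4 × (3489)² = 1.118 × 10⁻⁵ × 18.4 × 12,173,121 ≈ 2,504.2 × g
Target RCF = 2,504.2 − 905 = 1,599.2 × g
N² = 1,599.2 / (20.5712 × 10⁻⁵) = 7,773,975
N ≈ √7,773,975 ≈ 2,788.2

2790 RPM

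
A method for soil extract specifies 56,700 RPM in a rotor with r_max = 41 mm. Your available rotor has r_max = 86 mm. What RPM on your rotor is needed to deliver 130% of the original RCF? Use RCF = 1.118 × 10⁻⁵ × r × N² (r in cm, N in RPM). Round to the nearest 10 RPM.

≈ 44640 RPM

Original rotor: r = 41 mm = 4.1 cm
RCF = 1.118 × 10⁻⁵ × r × N²
RCF_original = 1.118 × 10⁻⁵ × 4.1 × (56700)² = 1.118 × 10⁻⁵ × 4.1 × 3,214,890,000 ≈ 147,364.1 × g
Target RCF = 1.3 × 147,364.1 ≈ 191,573.3 × g
Your rotor: r = 86 mm = 8.6 cm
191,573.3 = 1.118 × 10⁻⁵ × 8.6 × N²
N² = 191,573.3 / (9.6148 × 10⁻⁵) = 1,992,483,463
N ≈ √1,992,483,463 ≈ 44,637.2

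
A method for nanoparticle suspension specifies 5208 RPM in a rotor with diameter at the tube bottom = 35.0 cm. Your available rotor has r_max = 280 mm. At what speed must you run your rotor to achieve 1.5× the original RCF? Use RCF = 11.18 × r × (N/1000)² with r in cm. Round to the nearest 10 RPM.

≈ 5040 RPM

Original rotor: r = 35.0 / 2 = 17.5 cm
RCF = 11.18 × r × (N/1000)²
RCF_original = 11.18 × 17.5 × (5.208)² = 11.18 × 17.5 × 27.123264 ≈ 5,306.7 × g
Target RCF = 1.5 × 5,306.7 ≈ 7,960 × g
Your rotor: r = 280 mm = 28.0 cm
7,960 = 11.18 × 28 × (N/1000)²
(N/1000)² = 7,960 / 313.04 = 25.42806
N = 1000 × √25.42806 ≈ 5,042.6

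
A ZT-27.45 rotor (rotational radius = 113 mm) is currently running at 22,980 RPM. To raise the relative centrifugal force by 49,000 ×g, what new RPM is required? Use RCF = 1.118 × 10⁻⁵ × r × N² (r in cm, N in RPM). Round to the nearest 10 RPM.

r = 113 mm = 11.3 cm
Current RCF = 1.118 × 10⁻⁵ × 11.3 × (22980)² = 1.118 × 10⁻⁵ × 11.3 × 528,080,400 ≈ 66,714.5 × g
Target RCF = 66,714.5 + 49,000 = 115,714.5 × g
N² = 115,714.5 / (12.6334 × 10⁻⁵) = 915,941,077
N ≈ √915,941,077 ≈ 30,264.5

N₂ ≈ 30260 RPM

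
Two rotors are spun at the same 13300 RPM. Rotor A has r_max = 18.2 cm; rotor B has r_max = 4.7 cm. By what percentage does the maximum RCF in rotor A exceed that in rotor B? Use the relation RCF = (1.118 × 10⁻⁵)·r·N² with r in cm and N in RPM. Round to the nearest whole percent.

287%

At equal RPM, RCF scales linearly with r: ratio = 18.2 / 4.7 = 3.8723.
So rotor A delivers 287.2% more g-force.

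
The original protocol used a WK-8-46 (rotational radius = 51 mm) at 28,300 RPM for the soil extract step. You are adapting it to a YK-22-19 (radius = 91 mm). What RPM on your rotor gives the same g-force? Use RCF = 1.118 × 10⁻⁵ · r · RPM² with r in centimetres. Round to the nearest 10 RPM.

21190 RPM

Original rotor: r = 51 mm = 5.1 cm
RCF_original = 1.118 × 10⁻⁵ × 5.1 × (28300)² = 1.118 × 10⁻⁵ × 5.1 × 800,890,000 ≈ 45,665.1 × g
Your rotor: r = 91 mm = 9.1 cm
45,665.1 = 1.118 × 10⁻⁵ × 9.1 × N²
N² = 45,665.1 / (10.1738 × 10⁻⁵) = 448,849,987
N ≈ √448,849,987 ≈ 21,186.1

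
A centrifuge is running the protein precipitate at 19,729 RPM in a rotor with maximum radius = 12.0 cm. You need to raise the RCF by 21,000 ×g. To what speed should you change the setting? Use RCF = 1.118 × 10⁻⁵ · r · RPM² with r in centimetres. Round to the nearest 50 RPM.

23350 RPM

Current RCF = 1.118 × 10⁻⁵ × 12 × (19729)² = 1.118 × 10⁻⁵ × 12 × 389,233,441 ≈ 52,219.6 × g
Target RCF = 52,219.6 + 21,000 = 73,219.6 × g
N² = 73,219.6 / (13.416 × 10⁻⁵) = 545,763,268
N ≈ √545,763,268 ≈ 23,361.6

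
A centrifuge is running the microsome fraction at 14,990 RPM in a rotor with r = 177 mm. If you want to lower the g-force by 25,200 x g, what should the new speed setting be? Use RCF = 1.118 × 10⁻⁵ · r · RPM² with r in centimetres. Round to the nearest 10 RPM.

r = 177 mm = 17.7 cm
Current RCF = 1.118 × 10⁻⁵ × 17.7 × (14990)² = 1.118 × 10⁻⁵ × 17.7 × 224,700,100 ≈ 44,465 × g
Target RCF = 44,465 − 25,200 = 19,265 × g
N² = 19,265 / (19.7886 × 10⁻⁵) = 97,354,032
N ≈ √97,354,032 ≈ 9,866.8

N₂ ≈ 9870 RPM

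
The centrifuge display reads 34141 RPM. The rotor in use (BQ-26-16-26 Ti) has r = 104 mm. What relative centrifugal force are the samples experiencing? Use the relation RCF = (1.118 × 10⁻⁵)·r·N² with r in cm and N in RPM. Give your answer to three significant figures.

RCF ≈ 136000 x g

r = 104 mm = 10.4 cm
RCF = 1.118 × 10⁻⁵ × 10.4 × (34141)² = 1.118 × 10⁻⁵ × 10.4 × 1,165,607,881 ≈ 135,527.6 × g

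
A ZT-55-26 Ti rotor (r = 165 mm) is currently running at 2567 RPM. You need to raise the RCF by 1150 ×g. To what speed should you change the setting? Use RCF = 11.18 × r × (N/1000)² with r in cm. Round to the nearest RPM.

r = 165 mm = 16.5 cm
Current RCF = 11.18 × 16.5 × (2.567)² = 11.18 × 16.5 × 6.589489 ≈ 1,215.6 × g
Target RCF = 1,215.6 + 1,150 = 2,365.6 × g
(N/1000)² = 2,365.6 / 184.47 = 12.82377
N = 1000 × √12.82377 ≈ 3,581.0

N₂ ≈ 3581 RPM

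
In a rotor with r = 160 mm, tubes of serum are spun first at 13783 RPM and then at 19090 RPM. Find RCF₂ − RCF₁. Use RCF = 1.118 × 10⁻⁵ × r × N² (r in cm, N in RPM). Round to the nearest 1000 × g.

r = 160 mm = 16.0 cm
RCF₁ = 1.118 × 10⁻⁵ × 16 × (13783)² = 1.118 × 10⁻⁵ × 16 × 189,971,089 ≈ 33,982 × g
RCF₂ = 1.118 × 10⁻⁵ × 16 × (19090)² = 1.118 × 10⁻⁵ × 16 × 364,428,100 ≈ 65,188.9 × g
Increase = 65,188.9 − 33,982 = 31,206.9

31000 × g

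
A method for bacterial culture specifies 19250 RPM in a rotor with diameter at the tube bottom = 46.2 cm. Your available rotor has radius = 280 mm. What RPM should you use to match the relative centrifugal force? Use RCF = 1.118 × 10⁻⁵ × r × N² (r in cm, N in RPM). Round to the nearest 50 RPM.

Original rotor: r = 46.2 / 2 = 23.1 cm
RCF = 1.118 × 10⁻⁵ × r × N²
RCF_original = 1.118 × 10⁻⁵ × 23.1 × (19250)² = 1.118 × 10⁻⁵ × 23.1 × 370,562,500 ≈ 95,700.7 × g
Your rotor: r = 280 mm = 28.0 cm
95,700.7 = 1.118 × 10⁻⁵ × 28 × N²
N² = 95,700.7 / (31.304 × 10⁻⁵) = 305,713,966
N ≈ √305,713,966 ≈ 17,484.7

17500 RPM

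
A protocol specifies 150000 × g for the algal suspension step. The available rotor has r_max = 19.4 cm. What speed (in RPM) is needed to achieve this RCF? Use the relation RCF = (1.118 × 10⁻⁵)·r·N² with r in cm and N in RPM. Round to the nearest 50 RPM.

N ≈ 26300 RPM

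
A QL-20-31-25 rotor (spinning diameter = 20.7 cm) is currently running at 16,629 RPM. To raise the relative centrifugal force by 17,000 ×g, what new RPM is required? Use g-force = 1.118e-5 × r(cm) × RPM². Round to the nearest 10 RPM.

r = 20.7 / 2 = 10.35 cm
Current RCF = 1.118 × 10⁻⁵ × 10.35 × (16629)² = 1.118 × 10⁻⁵ × 10.35 × 276,523,641 ≈ 31,997.4 × g
Target RCF = 31,997.4 + 17,000 = 48,997.4 × g
N² = 48,997.4 / (11.5713 × 10⁻⁵) = 423,439,026
N ≈ √423,439,026 ≈ 20,577.6

20580 RPM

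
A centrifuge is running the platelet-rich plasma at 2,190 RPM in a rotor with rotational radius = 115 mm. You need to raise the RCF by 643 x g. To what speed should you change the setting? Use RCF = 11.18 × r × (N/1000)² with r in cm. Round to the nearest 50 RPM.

r = 115 mm = 11.5 cm
Current RCF = 11.18 × 11.5 × (2.19)² = 11.18 × 11.5 × 4.7961 ≈ 616.6 × g
Target RCF = 616.6 + 643 = 1,259.6 × g
(N/1000)² = 1,259.6 / 128.57 = 9.796998
N = 1000 × √9.796998 ≈ 3,130.0

N₂ ≈ 3150 RPM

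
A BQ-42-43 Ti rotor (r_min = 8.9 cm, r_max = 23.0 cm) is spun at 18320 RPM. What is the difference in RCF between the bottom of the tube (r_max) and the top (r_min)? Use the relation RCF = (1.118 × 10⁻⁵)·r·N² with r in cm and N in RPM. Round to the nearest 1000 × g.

RCF_max = 1.118 × 10⁻⁵ × 23 × (18320)² = 1.118 × 10⁻⁵ × 23 × 335,622,400 ≈ 86,301.9 × g
RCF_min = 1.118 × 10⁻⁵ × 8.9 × (18320)² = 1.118 × 10⁻⁵ × 8.9 × 335,622,400 ≈ 33,395.1 × g
ΔRCF = 86,301.9 − 33,395.1 = 52,906.8

≈ 53000 ×g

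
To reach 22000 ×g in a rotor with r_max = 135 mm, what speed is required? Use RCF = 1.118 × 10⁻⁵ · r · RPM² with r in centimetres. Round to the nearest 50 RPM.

≈ 12050 RPM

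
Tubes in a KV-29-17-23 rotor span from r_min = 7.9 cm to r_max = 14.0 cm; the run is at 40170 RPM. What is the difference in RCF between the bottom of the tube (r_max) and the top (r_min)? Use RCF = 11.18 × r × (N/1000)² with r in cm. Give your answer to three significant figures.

ΔRCF = 11.18 × (r_max − r_min) × (N/1000)² = 11.18 × 6.1 × 1,613.6289 ≈ 110,046.3

≈ 110000 g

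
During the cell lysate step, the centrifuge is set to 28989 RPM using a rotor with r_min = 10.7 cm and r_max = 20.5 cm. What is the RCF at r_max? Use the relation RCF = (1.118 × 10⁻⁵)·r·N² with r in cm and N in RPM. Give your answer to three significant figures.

193000 ×g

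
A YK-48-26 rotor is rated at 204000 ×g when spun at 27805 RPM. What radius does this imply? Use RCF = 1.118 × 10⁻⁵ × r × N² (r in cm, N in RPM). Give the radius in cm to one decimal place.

RCF = 1.118 × 10⁻⁵ × r × N²
204000 = 1.118 × 10⁻⁵ × r × (27805)²
r = 204000 / (1.118 × 10⁻⁵ × 773,118,025) = 204000 / 8643.46 ≈ 23.602 cm

r ≈ 23.6 cm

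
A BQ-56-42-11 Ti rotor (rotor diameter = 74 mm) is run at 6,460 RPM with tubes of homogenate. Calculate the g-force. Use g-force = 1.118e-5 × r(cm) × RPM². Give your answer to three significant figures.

≈ 1730 × g

r = 74 mm / 2 = 37 mm = 3.7 cm
RCF = 1.118 × 10⁻⁵ × r × N²
RCF = 1.118 × 10⁻⁵ × 3.7 × (6460)² = 1.118 × 10⁻⁵ × 3.7 × 41,731,600 ≈ 1,726.3 × g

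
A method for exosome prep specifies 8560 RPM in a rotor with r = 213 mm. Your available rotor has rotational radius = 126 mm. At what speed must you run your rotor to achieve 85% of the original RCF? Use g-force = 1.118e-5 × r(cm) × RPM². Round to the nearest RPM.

Original rotor: r = 213 mm = 21.3 cm
RCF_original = 1.118 × 10⁻⁵ × 21.3 × (8560)² = 1.118 × 10⁻⁵ × 21.3 × 73,273,600 ≈ 17,448.9 × g
Target RCF = 0.85 × 17,448.9 ≈ 14,831.6 × g
Your rotor: r = 126 mm = 12.6 cm
14,831.6 = 1.118 × 10⁻⁵ × 12.6 × N²
N² = 14,831.6 / (14.0868 × 10⁻⁵) = 105,287,219
N ≈ √105,287,219 ≈ 10,261.0

≈ 10261 RPM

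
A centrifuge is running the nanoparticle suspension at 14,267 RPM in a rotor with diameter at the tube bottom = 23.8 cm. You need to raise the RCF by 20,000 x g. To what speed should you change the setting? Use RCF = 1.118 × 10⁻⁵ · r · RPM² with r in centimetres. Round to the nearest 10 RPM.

r = 23.8 / 2 = 11.9 cm
Current RCF = 1.118 × 10⁻⁵ × 11.9 × (14267)² = 1.118 × 10⁻⁵ × 11.9 × 203,547,289 ≈ 27,080.3 × g
Target RCF = 27,080.3 + 20,000 = 47,080.3 × g
N² = 47,080.3 / (13.3042 × 10⁻⁵) = 353,875,468
N ≈ √353,875,468 ≈ 18,811.6

18810 RPM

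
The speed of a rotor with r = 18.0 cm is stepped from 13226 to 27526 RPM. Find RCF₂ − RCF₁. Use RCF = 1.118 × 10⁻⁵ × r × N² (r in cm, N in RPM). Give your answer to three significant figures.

≈ 117000 x g

RCF₁ = 1.118 × 10⁻⁵ × 18 × (13226)² = 1.118 × 10⁻⁵ × 18 × 174,927,076 ≈ 35,202.3 × g
RCF₂ = 1.118 × 10⁻⁵ × 18 × (27526)² = 1.118 × 10⁻⁵ × 18 × 757,680,676 ≈ 152,475.7 × g
Increase = 152,475.7 − 35,202.3 = 117,273.4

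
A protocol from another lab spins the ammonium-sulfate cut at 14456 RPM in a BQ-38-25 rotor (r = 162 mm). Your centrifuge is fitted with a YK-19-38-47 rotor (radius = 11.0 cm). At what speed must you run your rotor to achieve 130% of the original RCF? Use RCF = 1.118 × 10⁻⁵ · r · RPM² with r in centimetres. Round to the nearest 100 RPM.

≈ 20000 RPM

Original rotor: r = 162 mm = 16.2 cm
RCF = 1.118 × 10⁻⁵ × r × N²
RCF_original = 1.118 × 10⁻⁵ × 16.2 × (14456)² = 1.118 × 10⁻⁵ × 16.2 × 208,975,936 ≈ 37,848.9 × g
Target RCF = 1.3 × 37,848.9 ≈ 49,203.6 × g
49,203.6 = 1.118 × 10⁻⁵ × 11 × N²
N² = 49,203.6 / (12.298 × 10⁻⁵) = 400,094,324
N ≈ √400,094,324 ≈ 20,002.4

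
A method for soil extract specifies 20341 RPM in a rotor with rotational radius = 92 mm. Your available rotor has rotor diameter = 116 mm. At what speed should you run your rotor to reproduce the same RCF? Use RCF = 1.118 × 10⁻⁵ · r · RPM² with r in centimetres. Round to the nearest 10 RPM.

≈ 25620 RPM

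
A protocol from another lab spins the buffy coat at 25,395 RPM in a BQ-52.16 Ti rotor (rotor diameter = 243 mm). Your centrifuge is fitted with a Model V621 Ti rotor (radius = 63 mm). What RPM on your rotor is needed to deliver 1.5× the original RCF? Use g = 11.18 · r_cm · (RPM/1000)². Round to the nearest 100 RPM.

Original rotor: r = 243 mm / 2 = 121.5 mm = 12.15 cm
RCF = 11.18 × r × (N/1000)²
RCF_original = 11.18 × 12.15 × (25.395)² = 11.18 × 12.15 × 644.906025 ≈ 87,602.1 × g
Target RCF = 1.5 × 87,602.1 ≈ 131,403.2 × g
Your rotor: r = 63 mm = 6.3 cm
131,403.2 = 11.18 × 6.3 × (N/1000)²
(N/1000)² = 131,403.2 / 70.434 = 1865.622
N = 1000 × √1865.622 ≈ 43,192.8

≈ 43200 RPM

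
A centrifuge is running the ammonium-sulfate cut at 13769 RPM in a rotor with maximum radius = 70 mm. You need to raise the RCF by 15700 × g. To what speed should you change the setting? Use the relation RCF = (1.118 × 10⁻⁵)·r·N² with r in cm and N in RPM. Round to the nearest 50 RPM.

N₂ ≈ 19750 RPM

r = 70 mm = 7.0 cm
Current RCF = 1.118 × 10⁻⁵ × 7 × (13769)² = 1.118 × 10⁻⁵ × 7 × 189,585,361 ≈ 14,837 × g
Target RCF = 14,837 + 15,700 = 30,537 × g
N² = 30,537 / (7.826 × 10⁻⁵) = 390,199,336
N ≈ √390,199,336 ≈ 19,753.5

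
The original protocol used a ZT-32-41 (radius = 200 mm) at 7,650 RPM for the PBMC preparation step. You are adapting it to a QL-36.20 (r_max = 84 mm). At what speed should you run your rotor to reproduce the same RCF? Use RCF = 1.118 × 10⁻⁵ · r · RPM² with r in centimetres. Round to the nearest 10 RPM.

Original rotor: r = 200 mm = 20.0 cm
RCF_original = 1.118 × 10⁻⁵ × 20 × (7650)² = 1.118 × 10⁻⁵ × 20 × 58,522,500 ≈ 13,085.6 × g
Your rotor: r = 84 mm = 8.4 cm
13,085.6 = 1.118 × 10⁻⁵ × 8.4 × N²
N² = 13,085.6 / (9.3912 × 10⁻⁵) = 139,338,956
N ≈ √139,338,956 ≈ 11,804.2

11800 RPM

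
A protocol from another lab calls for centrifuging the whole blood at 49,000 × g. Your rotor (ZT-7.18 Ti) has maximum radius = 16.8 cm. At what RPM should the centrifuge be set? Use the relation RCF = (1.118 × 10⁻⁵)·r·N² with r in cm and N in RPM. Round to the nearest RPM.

49,000 = 1.118 × 10⁻⁵ × 16.8 × N²
N² = 49,000 / (18.7824 × 10⁻⁵) = 260,882,528
N ≈ √260,882,528 ≈ 16,151.9

≈ 16152 RPM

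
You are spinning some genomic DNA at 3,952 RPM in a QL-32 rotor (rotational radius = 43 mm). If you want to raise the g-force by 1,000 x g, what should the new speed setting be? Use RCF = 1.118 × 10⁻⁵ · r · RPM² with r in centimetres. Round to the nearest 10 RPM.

≈ 6030 RPM

r = 43 mm = 4.3 cm
Current RCF = 1.118 × 10⁻⁵ × 4.3 × (3952)² = 1.118 × 10⁻⁵ × 4.3 × 15,618,304 ≈ 750.8 × g
Target RCF = 750.8 + 1,000 = 1,750.8 × g
N² = 1,750.8 / (4.8074 × 10⁻⁵) = 36,418,854
N ≈ √36,418,854 ≈ 6,034.8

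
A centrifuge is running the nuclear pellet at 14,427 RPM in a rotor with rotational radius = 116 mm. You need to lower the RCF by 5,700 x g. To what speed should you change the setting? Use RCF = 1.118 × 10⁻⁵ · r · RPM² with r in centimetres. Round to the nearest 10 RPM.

≈ 12810 RPM

r = 116 mm = 11.6 cm
Current RCF = 1.118 × 10⁻⁵ × 11.6 × (14427)² = 1.118 × 10⁻⁵ × 11.6 × 208,138,329 ≈ 26,993 × g
Target RCF = 26,993 − 5,700 = 21,293 × g
N² = 21,293 / (12.9688 × 10⁻⁵) = 164,186,355
N ≈ √164,186,355 ≈ 12,813.5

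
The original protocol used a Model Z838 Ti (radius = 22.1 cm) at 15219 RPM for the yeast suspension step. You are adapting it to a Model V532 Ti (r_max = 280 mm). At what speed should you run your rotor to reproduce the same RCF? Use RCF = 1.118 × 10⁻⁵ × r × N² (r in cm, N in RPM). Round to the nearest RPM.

RCF_original = 1.118 × 10⁻⁵ × 22.1 × (15219)² = 1.118 × 10⁻⁵ × 22.1 × 231,617,961 ≈ 57,227.7 × g
Your rotor: r = 280 mm = 28.0 cm
57,227.7 = 1.118 × 10⁻⁵ × 28 × N²
N² = 57,227.7 / (31.304 × 10⁻⁵) = 182,812,740
N ≈ √182,812,740 ≈ 13,520.8

13521 RPM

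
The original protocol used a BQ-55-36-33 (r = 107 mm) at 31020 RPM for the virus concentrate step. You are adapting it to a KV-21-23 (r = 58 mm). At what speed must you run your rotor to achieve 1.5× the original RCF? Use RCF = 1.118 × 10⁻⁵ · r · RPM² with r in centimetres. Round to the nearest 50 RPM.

51600 RPM

Original rotor: r = 107 mm = 10.7 cm
RCF = 1.118 × 10⁻⁵ × r × N²
RCF_original = 1.118 × 10⁻⁵ × 10.7 × (31020)² = 1.118 × 10⁻⁵ × 10.7 × 962,240,400 ≈ 115,109 × g
Target RCF = 1.5 × 115,109 ≈ 172,663.5 × g
Your rotor: r = 58 mm = 5.8 cm
172,663.5 = 1.118 × 10⁻⁵ × 5.8 × N²
N² = 172,663.5 / (6.4844 × 10⁻⁵) = 2,662,752,144
N ≈ √2,662,752,144 ≈ 51,601.9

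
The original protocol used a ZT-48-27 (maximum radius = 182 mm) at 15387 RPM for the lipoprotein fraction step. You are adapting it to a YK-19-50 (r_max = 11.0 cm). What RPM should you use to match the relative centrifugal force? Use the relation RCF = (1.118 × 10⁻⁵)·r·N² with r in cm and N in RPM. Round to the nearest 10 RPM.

Original rotor: r = 182 mm = 18.2 cm
RCF_original = 1.118 × 10⁻⁵ × 18.2 × (15387)² = 1.118 × 10⁻⁵ × 18.2 × 236,759,769 ≈ 48,174.9 × g
48,174.9 = 1.118 × 10⁻⁵ × 11 × N²
N² = 48,174.9 / (12.298 × 10⁻⁵) = 391,729,550
N ≈ √391,729,550 ≈ 19,792.2

≈ 19790 RPM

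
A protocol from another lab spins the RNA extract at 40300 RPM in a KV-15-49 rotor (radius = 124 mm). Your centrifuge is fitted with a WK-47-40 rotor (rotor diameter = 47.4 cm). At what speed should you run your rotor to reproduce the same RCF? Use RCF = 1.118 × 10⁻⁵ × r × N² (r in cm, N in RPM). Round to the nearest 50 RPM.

Original rotor: r = 124 mm = 12.4 cm
RCF = 1.118 × 10⁻⁵ × r × N²
RCF_original = 1.118 × 10⁻⁵ × 12.4 × (40300)² = 1.118 × 10⁻⁵ × 12.4 × 1,624,090,000 ≈ 225,150.8 × g
Your rotor: r = 47.4 / 2 = 23.7 cm
225,150.8 = 1.118 × 10⁻⁵ × 23.7 × N²
N² = 225,150.8 / (26.4966 × 10⁻⁵) = 849,734,683
N ≈ √849,734,683 ≈ 29,150.2

29150 RPM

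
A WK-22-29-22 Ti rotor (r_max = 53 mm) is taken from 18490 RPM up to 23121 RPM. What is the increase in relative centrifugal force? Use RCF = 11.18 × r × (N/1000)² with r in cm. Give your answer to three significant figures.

11400 g

r = 53 mm = 5.3 cm
RCF₁ = 11.18 × 5.3 × (18.49)² = 11.18 × 5.3 × 341.8801 ≈ 20,257.8 × g
RCF₂ = 11.18 × 5.3 × (23.121)² = 11.18 × 5.3 × 534.580641 ≈ 31,676 × g
Increase = 31,676 − 20,257.8 = 11,418.2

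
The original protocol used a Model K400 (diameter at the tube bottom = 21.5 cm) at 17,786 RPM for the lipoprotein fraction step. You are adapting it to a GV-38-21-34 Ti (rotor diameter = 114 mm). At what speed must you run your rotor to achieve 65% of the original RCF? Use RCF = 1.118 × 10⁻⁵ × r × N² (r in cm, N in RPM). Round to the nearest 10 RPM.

≈ 19690 RPM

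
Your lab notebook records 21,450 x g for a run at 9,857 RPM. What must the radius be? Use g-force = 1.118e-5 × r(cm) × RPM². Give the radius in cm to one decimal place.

r ≈ 19.7 cm

21450 = 1.118 × 10⁻⁵ × r × (9857)²
r = 21450 / (1.118 × 10⁻⁵ × 97,160,449) = 21450 / 1086.254 ≈ 19.747 cm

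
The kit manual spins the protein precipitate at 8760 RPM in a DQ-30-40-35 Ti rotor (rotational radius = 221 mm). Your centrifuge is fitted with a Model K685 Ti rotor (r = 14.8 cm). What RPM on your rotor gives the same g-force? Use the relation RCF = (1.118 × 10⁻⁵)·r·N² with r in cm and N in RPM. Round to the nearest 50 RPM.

10700 RPM

Original rotor: r = 221 mm = 22.1 cm
RCF_original = 1.118 × 10⁻⁵ × 22.1 × (8760)² = 1.118 × 10⁻⁵ × 22.1 × 76,737,600 ≈ 18,960.2 × g
18,960.2 = 1.118 × 10⁻⁵ × 14.8 × N²
N² = 18,960.2 / (16.5464 × 10⁻⁵) = 114,588,067
N ≈ √114,588,067 ≈ 10,704.6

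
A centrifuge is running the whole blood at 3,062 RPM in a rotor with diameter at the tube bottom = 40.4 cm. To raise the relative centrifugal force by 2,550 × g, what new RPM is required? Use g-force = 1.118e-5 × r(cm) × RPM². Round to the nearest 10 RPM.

N₂ ≈ 4550 RPM

r = 40.4 / 2 = 20.2 cm
Current RCF = 1.118 × 10⁻⁵ × 20.2 × (3062)² = 1.118 × 10⁻⁵ × 20.2 × 9,375,844 ≈ 2,117.4 × g
Target RCF = 2,117.4 + 2,550 = 4,667.4 × g
N² = 4,667.4 / (22.5836 × 10⁻⁵) = 20,667,210
N ≈ √20,667,210 ≈ 4,546.1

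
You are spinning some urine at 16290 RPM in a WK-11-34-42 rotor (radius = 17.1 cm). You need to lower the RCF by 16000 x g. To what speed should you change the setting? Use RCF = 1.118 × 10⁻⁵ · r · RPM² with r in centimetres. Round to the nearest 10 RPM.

N₂ ≈ 13480 RPM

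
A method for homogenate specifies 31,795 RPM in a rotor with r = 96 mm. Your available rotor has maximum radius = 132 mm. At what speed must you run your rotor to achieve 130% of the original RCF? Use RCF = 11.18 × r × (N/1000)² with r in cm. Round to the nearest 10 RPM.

30920 RPM

Original rotor: r = 96 mm = 9.6 cm
RCF_original = 11.18 × 9.6 × (31.795)² = 11.18 × 9.6 × 1,010.922025 ≈ 108,500.2 × g
Target RCF = 1.3 × 108,500.2 ≈ 141,050.3 × g
Your rotor: r = 132 mm = 13.2 cm
141,050.3 = 11.18 × 13.2 × (N/1000)²
(N/1000)² = 141,050.3 / 147.576 = 955.7808
N = 1000 × √955.7808 ≈ 30,915.7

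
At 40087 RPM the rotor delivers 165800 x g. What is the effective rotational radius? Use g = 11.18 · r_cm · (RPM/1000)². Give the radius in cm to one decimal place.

r ≈ 9.2 cm

165800 = 11.18 × r × (40.087)²
r = 165800 / (11.18 × 1606.967569) = 165800 / 17965.9 ≈ 9.229 cm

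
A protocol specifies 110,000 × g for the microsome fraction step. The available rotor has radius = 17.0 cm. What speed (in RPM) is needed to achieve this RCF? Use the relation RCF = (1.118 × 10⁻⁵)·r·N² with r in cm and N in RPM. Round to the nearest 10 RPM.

N ≈ 24060 RPM

RCF = 1.118 × 10⁻⁵ × r × N²
110,000 = 1.118 × 10⁻⁵ × 17 × N²
N² = 110,000 / (19.006 × 10⁻⁵) = 578,764,601
N ≈ √578,764,601 ≈ 24,057.5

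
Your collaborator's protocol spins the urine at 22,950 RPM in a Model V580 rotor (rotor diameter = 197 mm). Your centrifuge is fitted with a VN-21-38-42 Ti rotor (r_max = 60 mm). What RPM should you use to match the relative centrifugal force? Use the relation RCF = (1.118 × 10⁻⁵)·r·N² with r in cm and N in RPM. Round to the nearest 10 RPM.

≈ 29410 RPM

Original rotor: r = 197 mm / 2 = 98.5 mm = 9.85 cm
RCF = 1.118 × 10⁻⁵ × r × N²
RCF_original = 1.118 × 10⁻⁵ × 9.85 × (22950)² = 1.118 × 10⁻⁵ × 9.85 × 526,702,500 ≈ 58,002.1 × g
Your rotor: r = 60 mm = 6.0 cm
58,002.1 = 1.118 × 10⁻⁵ × 6 × N²
N² = 58,002.1 / (6.708 × 10⁻⁵) = 864,670,543
N ≈ √864,670,543 ≈ 29,405.3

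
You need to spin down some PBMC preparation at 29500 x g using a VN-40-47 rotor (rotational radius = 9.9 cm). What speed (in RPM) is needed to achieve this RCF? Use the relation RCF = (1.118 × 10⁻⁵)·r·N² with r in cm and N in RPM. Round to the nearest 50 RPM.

≈ 16350 RPM

RCF = 1.118 × 10⁻⁵ × r × N²
29,500 = 1.118 × 10⁻⁵ × 9.9 × N²
N² = 29,500 / (11.0682 × 10⁻⁵) = 266,529,336
N ≈ √266,529,336 ≈ 16,325.7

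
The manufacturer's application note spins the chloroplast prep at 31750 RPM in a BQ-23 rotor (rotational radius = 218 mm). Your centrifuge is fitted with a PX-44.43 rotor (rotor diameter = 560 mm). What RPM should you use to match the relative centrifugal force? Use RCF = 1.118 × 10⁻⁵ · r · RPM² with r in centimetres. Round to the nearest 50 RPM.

≈ 28000 RPM

Original rotor: r = 218 mm = 21.8 cm
RCF = 1.118 × 10⁻⁵ × r × N²
RCF_original = 1.118 × 10⁻⁵ × 21.8 × (31750)² = 1.118 × 10⁻⁵ × 21.8 × 1,008,062,500 ≈ 245,689 × g
Your rotor: r = 560 mm / 2 = 280 mm = 28 cm
245,689 = 1.118 × 10⁻⁵ × 28 × N²
N² = 245,689 / (31.304 × 10⁻⁵) = 784,848,582
N ≈ √784,848,582 ≈ 28,015.1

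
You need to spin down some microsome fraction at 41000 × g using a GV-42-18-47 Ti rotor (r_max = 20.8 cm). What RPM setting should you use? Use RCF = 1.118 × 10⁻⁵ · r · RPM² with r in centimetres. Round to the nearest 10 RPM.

RCF = 1.118 × 10⁻⁵ × r × N²
41,000 = 1.118 × 10⁻⁵ × 20.8 × N²
N² = 41,000 / (23.2544 × 10⁻⁵) = 176,310,720
N ≈ √176,310,720 ≈ 13,278.2

13280 RPM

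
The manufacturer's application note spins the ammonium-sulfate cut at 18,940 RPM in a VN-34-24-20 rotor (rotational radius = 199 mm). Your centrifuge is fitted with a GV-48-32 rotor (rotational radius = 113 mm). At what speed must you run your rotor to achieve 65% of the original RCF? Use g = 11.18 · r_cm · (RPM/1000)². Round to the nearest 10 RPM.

20260 RPM

Original rotor: r = 199 mm = 19.9 cm
RCF = 11.18 × r × (N/1000)²
RCF_original = 11.18 × 19.9 × (18.94)² = 11.18 × 19.9 × 358.7236 ≈ 79,809.5 × g
Target RCF = 0.65 × 79,809.5 ≈ 51,876.2 × g
Your rotor: r = 113 mm = 11.3 cm
51,876.2 = 11.18 × 11.3 × (N/1000)²
(N/1000)² = 51,876.2 / 126.334 = 410.6274
N = 1000 × √410.6274 ≈ 20,263.9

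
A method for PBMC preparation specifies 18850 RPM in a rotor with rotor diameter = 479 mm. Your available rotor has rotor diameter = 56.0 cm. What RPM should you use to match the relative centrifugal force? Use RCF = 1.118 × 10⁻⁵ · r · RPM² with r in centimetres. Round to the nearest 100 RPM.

Original rotor: r = 479 mm / 2 = 239.5 mm = 23.95 cm
RCF = 1.118 × 10⁻⁵ × r × N²
RCF_original = 1.118 × 10⁻⁵ × 23.95 × (18850)² = 1.118 × 10⁻⁵ × 23.95 × 355,322,500 ≈ 95,141.5 × g
Your rotor: r = 56.0 / 2 = 28 cm
95,141.5 = 1.118 × 10⁻⁵ × 28 × N²
N² = 95,141.5 / (31.304 × 10⁻⁵) = 303,927,613
N ≈ √303,927,613 ≈ 17,433.5

17400 RPM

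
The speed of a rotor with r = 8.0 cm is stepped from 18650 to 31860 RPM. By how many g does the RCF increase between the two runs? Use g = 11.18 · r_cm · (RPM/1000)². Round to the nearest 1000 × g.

RCF₁ = 11.18 × 8 × (18.65)² = 11.18 × 8 × 347.8225 ≈ 31,109.2 × g
RCF₂ = 11.18 × 8 × (31.86)² = 11.18 × 8 × 1,015.0596 ≈ 90,786.9 × g
Increase = 90,786.9 − 31,109.2 = 59,677.7

60000 g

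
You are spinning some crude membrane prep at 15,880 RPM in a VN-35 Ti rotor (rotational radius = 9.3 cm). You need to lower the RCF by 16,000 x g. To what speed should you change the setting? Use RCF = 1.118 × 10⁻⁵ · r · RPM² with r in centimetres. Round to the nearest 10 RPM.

Current RCF = 1.118 × 10⁻⁵ × 9.3 × (15880)² = 1.118 × 10⁻⁵ × 9.3 × 252,174,400 ≈ 26,219.6 × g
Target RCF = 26,219.6 − 16,000 = 10,219.6 × g
N² = 10,219.6 / (10.3974 × 10⁻⁵) = 98,289,957
N ≈ √98,289,957 ≈ 9,914.1

9910 RPM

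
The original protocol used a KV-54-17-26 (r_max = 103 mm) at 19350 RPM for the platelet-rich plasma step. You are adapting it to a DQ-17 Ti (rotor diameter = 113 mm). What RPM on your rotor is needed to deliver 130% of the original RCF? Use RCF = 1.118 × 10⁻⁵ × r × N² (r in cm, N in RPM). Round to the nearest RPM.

≈ 29788 RPM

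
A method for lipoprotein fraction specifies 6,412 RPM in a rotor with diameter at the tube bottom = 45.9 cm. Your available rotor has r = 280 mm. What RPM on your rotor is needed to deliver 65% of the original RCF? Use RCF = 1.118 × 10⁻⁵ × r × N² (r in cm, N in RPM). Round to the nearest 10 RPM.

≈ 4680 RPM

Original rotor: r = 45.9 / 2 = 22.95 cm
RCF_original = 1.118 × 10⁻⁵ × 22.95 × (6412)² = 1.118 × 10⁻⁵ × 22.95 × 41,113,744 ≈ 10,549 × g
Target RCF = 0.65 × 10,549 ≈ 6,856.9 × g
Your rotor: r = 280 mm = 28.0 cm
6,856.9 = 1.118 × 10⁻⁵ × 28 × N²
N² = 6,856.9 / (31.304 × 10⁻⁵) = 21,904,229
N ≈ √21,904,229 ≈ 4,680.2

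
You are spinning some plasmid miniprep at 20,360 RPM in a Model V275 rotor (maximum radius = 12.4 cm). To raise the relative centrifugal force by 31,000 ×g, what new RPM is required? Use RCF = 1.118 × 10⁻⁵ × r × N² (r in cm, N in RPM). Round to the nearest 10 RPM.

Current RCF = 1.118 × 10⁻⁵ × 12.4 × (20360)² = 1.118 × 10⁻⁵ × 12.4 × 414,529,600 ≈ 57,467.1 × g
Target RCF = 57,467.1 + 31,000 = 88,467.1 × g
N² = 88,467.1 / (13.8632 × 10⁻⁵) = 638,143,430
N ≈ √638,143,430 ≈ 25,261.5

≈ 25260 RPM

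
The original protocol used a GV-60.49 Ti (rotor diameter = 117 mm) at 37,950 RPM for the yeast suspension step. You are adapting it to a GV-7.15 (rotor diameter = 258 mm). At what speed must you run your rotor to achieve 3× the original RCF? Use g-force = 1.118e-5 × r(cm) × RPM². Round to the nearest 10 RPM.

44260 RPM

Original rotor: r = 117 mm / 2 = 58.5 mm = 5.85 cm
RCF = 1.118 × 10⁻⁵ × r × N²
RCF_original = 1.118 × 10⁻⁵ × 5.85 × (37950)² = 1.118 × 10⁻⁵ × 5.85 × 1,440,202,500 ≈ 94,193.6 × g
Target RCF = 3 × 94,193.6 ≈ 282,580.8 × g
Your rotor: r = 258 mm / 2 = 129 mm = 12.9 cm
282,580.8 = 1.118 × 10⁻⁵ × 12.9 × N²
N² = 282,580.8 / (14.4222 × 10⁻⁵) = 1,959,346,008
N ≈ √1,959,346,008 ≈ 44,264.5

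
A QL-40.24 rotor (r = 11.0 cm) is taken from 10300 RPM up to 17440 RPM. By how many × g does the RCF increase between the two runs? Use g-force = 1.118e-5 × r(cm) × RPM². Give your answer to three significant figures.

RCF₁ = 1.118 × 10⁻⁵ × 11 × (10300)² = 1.118 × 10⁻⁵ × 11 × 106,090,000 ≈ 13,046.9 × g
RCF₂ = 1.118 × 10⁻⁵ × 11 × (17440)² = 1.118 × 10⁻⁵ × 11 × 304,153,600 ≈ 37,404.8 × g
Increase = 37,404.8 − 13,046.9 = 24,357.9

≈ 24400 × g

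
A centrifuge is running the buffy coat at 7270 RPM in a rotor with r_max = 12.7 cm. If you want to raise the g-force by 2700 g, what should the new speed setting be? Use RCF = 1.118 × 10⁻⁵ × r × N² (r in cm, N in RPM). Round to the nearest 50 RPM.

Current RCF = 1.118 × 10⁻⁵ × 12.7 × (7270)² = 1.118 × 10⁻⁵ × 12.7 × 52,852,900 ≈ 7,504.4 × g
Target RCF = 7,504.4 + 2,700 = 10,204.4 × g
N² = 10,204.4 / (14.1986 × 10⁻⁵) = 71,869,058
N ≈ √71,869,058 ≈ 8,477.6

≈ 8500 RPM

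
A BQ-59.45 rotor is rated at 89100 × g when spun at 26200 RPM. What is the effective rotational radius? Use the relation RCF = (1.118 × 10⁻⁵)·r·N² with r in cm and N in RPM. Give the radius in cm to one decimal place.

≈ 11.6 cm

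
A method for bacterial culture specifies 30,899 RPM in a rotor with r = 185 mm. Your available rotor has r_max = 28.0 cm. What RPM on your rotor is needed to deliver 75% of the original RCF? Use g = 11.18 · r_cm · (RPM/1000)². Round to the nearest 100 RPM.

Original rotor: r = 185 mm = 18.5 cm
RCF_original = 11.18 × 18.5 × (30.899)² = 11.18 × 18.5 × 954.748201 ≈ 197,470.6 × g
Target RCF = 0.75 × 197,470.6 ≈ 148,103 × g
148,103 = 11.18 × 28 × (N/1000)²
(N/1000)² = 148,103 / 313.04 = 473.1121
N = 1000 × √473.1121 ≈ 21,751.1

≈ 21800 RPM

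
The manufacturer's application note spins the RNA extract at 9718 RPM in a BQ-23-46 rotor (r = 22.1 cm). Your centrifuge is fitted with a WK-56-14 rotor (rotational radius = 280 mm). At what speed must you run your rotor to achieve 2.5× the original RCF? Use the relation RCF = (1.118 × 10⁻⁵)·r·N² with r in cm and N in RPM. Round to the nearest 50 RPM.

≈ 13650 RPM

RCF_original = 1.118 × 10⁻⁵ × 22.1 × (9718)² = 1.118 × 10⁻⁵ × 22.1 × 94,439,524 ≈ 23,333.9 × g
Target RCF = 2.5 × 23,333.9 ≈ 58,334.8 × g
Your rotor: r = 280 mm = 28.0 cm
58,334.8 = 1.118 × 10⁻⁵ × 28 × N²
N² = 58,334.8 / (31.304 × 10⁻⁵) = 186,349,348
N ≈ √186,349,348 ≈ 13,651.0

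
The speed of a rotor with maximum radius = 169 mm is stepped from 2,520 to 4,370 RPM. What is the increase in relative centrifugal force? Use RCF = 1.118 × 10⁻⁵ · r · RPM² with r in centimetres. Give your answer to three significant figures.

r = 169 mm = 16.9 cm
RCF₁ = 1.118 × 10⁻⁵ × 16.9 × (2520)² = 1.118 × 10⁻⁵ × 16.9 × 6,350,400 ≈ 1,199.9 × g
RCF₂ = 1.118 × 10⁻⁵ × 16.9 × (4370)² = 1.118 × 10⁻⁵ × 16.9 × 19,096,900 ≈ 3,608.2 × g
Increase = 3,608.2 − 1,199.9 = 2,408.3

2410 g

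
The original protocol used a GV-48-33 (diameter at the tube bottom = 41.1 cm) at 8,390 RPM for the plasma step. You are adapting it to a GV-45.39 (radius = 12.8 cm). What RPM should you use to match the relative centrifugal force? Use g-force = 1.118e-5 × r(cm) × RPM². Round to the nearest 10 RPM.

≈ 10630 RPM

Original rotor: r = 41.1 / 2 = 20.55 cm
RCF_original = 1.118 × 10⁻⁵ × 20.55 × (8390)² = 1.118 × 10⁻⁵ × 20.55 × 70,392,100 ≈ 16,172.5 × g
16,172.5 = 1.118 × 10⁻⁵ × 12.8 × N²
N² = 16,172.5 / (14.3104 × 10⁻⁵) = 113,012,215
N ≈ √113,012,215 ≈ 10,630.7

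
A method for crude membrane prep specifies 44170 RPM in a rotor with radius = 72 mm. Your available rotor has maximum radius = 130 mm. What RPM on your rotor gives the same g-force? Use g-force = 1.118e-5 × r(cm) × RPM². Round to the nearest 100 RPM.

Original rotor: r = 72 mm = 7.2 cm
RCF_original = 1.118 × 10⁻⁵ × 7.2 × (44170)² = 1.118 × 10⁻⁵ × 7.2 × 1,950,988,900 ≈ 157,046.8 × g
Your rotor: r = 130 mm = 13.0 cm
157,046.8 = 1.118 × 10⁻⁵ × 13 × N²
N² = 157,046.8 / (14.534 × 10⁻⁵) = 1,080,547,681
N ≈ √1,080,547,681 ≈ 32,871.7

≈ 32900 RPM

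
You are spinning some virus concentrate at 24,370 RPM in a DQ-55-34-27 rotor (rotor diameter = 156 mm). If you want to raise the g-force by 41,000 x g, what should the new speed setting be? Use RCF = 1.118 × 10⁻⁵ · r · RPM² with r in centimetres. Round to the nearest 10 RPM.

32620 RPM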